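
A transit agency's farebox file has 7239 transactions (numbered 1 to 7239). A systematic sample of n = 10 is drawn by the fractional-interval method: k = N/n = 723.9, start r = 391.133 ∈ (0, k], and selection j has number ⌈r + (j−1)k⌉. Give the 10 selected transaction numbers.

392, 1116, 1839, 2563, 3287, 4011, 4735, 5459, 6183, 6907

j=1: r + 0k = 391.133 → ⌈·⌉ = 392
j=2: r + 1k = 1115.033 → ⌈·⌉ = 1116
j=3: r + 2k = 1838.933 → ⌈·⌉ = 1839
j=4: r + 3k = 2562.833 → ⌈·⌉ = 2563
j=5: r + 4k = 3286.733 → ⌈·⌉ = 3287
j=6: r + 5k = 4010.633 → ⌈·⌉ = 4011
j=7: r + 6k = 4734.533 → ⌈·⌉ = 4735
j=8: r + 7k = 5458.433 → ⌈·⌉ = 5459
j=9: r + 8k = 6182.333 → ⌈·⌉ = 6183
j=10: r + 9k = 6906.233 → ⌈·⌉ = 6907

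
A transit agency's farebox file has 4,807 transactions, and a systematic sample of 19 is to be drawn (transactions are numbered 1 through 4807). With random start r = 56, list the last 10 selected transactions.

k = N/n = 4807/19 = 253
10th selection = 56 + 9×253 = 2333
11th: 2333 + 253 = 2586
12th: 2586 + 253 = 2839
13th: 2839 + 253 = 3092
14th: 3092 + 253 = 3345
15th: 3345 + 253 = 3598
16th: 3598 + 253 = 3851
17th: 3851 + 253 = 4104
18th: 4104 + 253 = 4357
19th: 4357 + 253 = 4610

2333, 2586, 2839, 3092, 3345, 3598, 3851, 4104, 4357, 4610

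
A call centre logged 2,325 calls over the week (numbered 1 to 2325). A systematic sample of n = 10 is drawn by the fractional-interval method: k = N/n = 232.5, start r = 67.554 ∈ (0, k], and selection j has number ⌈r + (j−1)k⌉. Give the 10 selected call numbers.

j=1: r + 0k = 67.554 → ⌈·⌉ = 68
j=2: r + 1k = 300.054 → ⌈·⌉ = 301
j=3: r + 2k = 532.554 → ⌈·⌉ = 533
j=4: r + 3k = 765.054 → ⌈·⌉ = 766
j=5: r + 4k = 997.554 → ⌈·⌉ = 998
j=6: r + 5k = 1230.054 → ⌈·⌉ = 1231
j=7: r + 6k = 1462.554 → ⌈·⌉ = 1463
j=8: r + 7k = 1695.054 → ⌈·⌉ = 1696
j=9: r + 8k = 1927.554 → ⌈·⌉ = 1928
j=10: r + 9k = 2160.054 → ⌈·⌉ = 2161

68, 301, 533, 766, 998, 1231, 1463, 1696, 1928, 2161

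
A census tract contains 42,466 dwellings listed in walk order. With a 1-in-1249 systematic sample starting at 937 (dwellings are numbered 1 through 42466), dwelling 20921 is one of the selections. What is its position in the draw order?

17

k = 1249
position = (20921 − 937)/1249 + 1 = 19984/1249 + 1 = 16 + 1 = 17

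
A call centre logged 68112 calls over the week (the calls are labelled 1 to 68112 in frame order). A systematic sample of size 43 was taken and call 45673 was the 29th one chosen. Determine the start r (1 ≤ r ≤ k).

1321

k = 68112/43 = 1584
r = 45673 − (29−1)×1584 = 45673 − 44352 = 1321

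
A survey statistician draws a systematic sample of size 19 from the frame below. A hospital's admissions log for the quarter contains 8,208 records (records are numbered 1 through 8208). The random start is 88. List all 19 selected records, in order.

k = N/n = 8208/19 = 432
record 1: 88
record 2: 88 + 432 = 520
record 3: 520 + 432 = 952
record 4: 952 + 432 = 1384
record 5: 1384 + 432 = 1816
record 6: 1816 + 432 = 2248
record 7: 2248 + 432 = 2680
record 8: 2680 + 432 = 3112
record 9: 3112 + 432 = 3544
record 10: 3544 + 432 = 3976
record 11: 3976 + 432 = 4408
record 12: 4408 + 432 = 4840
record 13: 4840 + 432 = 5272
record 14: 5272 + 432 = 5704
record 15: 5704 + 432 = 6136
record 16: 6136 + 432 = 6568
record 17: 6568 + 432 = 7000
record 18: 7000 + 432 = 7432
record 19: 7432 + 432 = 7864

88, 520, 952, 1384, 1816, 2248, 2680, 3112, 3544, 3976, 4408, 4840, 5272, 5704, 6136, 6568, 7000, 7432, 7864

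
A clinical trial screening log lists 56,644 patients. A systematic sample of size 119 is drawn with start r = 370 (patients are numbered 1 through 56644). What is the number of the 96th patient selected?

45590

k = 56644/119 = 476
96th selection = r + (96−1)·k = 370 + 95×476 = 370 + 45220 = 45590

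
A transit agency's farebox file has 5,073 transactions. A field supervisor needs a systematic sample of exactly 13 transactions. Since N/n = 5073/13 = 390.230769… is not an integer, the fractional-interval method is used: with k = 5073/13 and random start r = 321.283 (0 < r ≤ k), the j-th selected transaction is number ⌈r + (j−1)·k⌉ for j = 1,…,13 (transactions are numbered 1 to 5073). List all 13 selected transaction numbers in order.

j=1: r + 0k = 321.283 → ⌈·⌉ = 322
j=2: r + 1k = 711.513769… → ⌈·⌉ = 712
j=3: r + 2k = 1101.744538… → ⌈·⌉ = 1102
j=4: r + 3k = 1491.975307… → ⌈·⌉ = 1492
j=5: r + 4k = 1882.206076… → ⌈·⌉ = 1883
j=6: r + 5k = 2272.436846… → ⌈·⌉ = 2273
j=7: r + 6k = 2662.667615… → ⌈·⌉ = 2663
j=8: r + 7k = 3052.898384… → ⌈·⌉ = 3053
j=9: r + 8k = 3443.129153… → ⌈·⌉ = 3444
j=10: r + 9k = 3833.359923… → ⌈·⌉ = 3834
j=11: r + 10k = 4223.590692… → ⌈·⌉ = 4224
j=12: r + 11k = 4613.821461… → ⌈·⌉ = 4614
j=13: r + 12k = 5004.052230… → ⌈·⌉ = 5005

322, 712, 1102, 1492, 1883, 2273, 2663, 3053, 3444, 3834, 4224, 4614, 5005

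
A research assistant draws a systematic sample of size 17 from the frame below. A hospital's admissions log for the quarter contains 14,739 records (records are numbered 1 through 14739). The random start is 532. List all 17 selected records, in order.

532, 1399, 2266, 3133, 4000, 4867, 5734, 6601, 7468, 8335, 9202, 10069, 10936, 11803, 12670, 13537, 14404

k = N/n = 14739/17 = 867
record 1: 532
record 2: 532 + 867 = 1399
record 3: 1399 + 867 = 2266
record 4: 2266 + 867 = 3133
record 5: 3133 + 867 = 4000
record 6: 4000 + 867 = 4867
record 7: 4867 + 867 = 5734
record 8: 5734 + 867 = 6601
record 9: 6601 + 867 = 7468
record 10: 7468 + 867 = 8335
record 11: 8335 + 867 = 9202
record 12: 9202 + 867 = 10069
record 13: 10069 + 867 = 10936
record 14: 10936 + 867 = 11803
record 15: 11803 + 867 = 12670
record 16: 12670 + 867 = 13537
record 17: 13537 + 867 = 14404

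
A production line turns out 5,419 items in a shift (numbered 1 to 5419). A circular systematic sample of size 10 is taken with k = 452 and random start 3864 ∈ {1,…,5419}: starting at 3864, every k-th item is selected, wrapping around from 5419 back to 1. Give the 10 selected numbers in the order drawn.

Selection 1: 3864
Selection 2: 3864 + 452 = 4316
Selection 3: 4316 + 452 = 4768
Selection 4: 4768 + 452 = 5220
Selection 5: 5220 + 452 = 5672 → 5672 − 5419 = 253
Selection 6: 253 + 452 = 705
Selection 7: 705 + 452 = 1157
Selection 8: 1157 + 452 = 1609
Selection 9: 1609 + 452 = 2061
Selection 10: 2061 + 452 = 2513

3864, 4316, 4768, 5220, 253, 705, 1157, 1609, 2061, 2513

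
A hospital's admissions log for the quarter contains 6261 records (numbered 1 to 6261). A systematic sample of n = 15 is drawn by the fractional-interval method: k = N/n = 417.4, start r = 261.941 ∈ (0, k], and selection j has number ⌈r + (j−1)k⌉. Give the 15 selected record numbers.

j=1: r + 0k = 261.941 → ⌈·⌉ = 262
j=2: r + 1k = 679.341 → ⌈·⌉ = 680
j=3: r + 2k = 1096.741 → ⌈·⌉ = 1097
j=4: r + 3k = 1514.141 → ⌈·⌉ = 1515
j=5: r + 4k = 1931.541 → ⌈·⌉ = 1932
j=6: r + 5k = 2348.941 → ⌈·⌉ = 2349
j=7: r + 6k = 2766.341 → ⌈·⌉ = 2767
j=8: r + 7k = 3183.741 → ⌈·⌉ = 3184
j=9: r + 8k = 3601.141 → ⌈·⌉ = 3602
j=10: r + 9k = 4018.541 → ⌈·⌉ = 4019
j=11: r + 10k = 4435.941 → ⌈·⌉ = 4436
j=12: r + 11k = 4853.341 → ⌈·⌉ = 4854
j=13: r + 12k = 5270.741 → ⌈·⌉ = 5271
j=14: r + 13k = 5688.141 → ⌈·⌉ = 5689
j=15: r + 14k = 6105.541 → ⌈·⌉ = 6106

262, 680, 1097, 1515, 1932, 2349, 2767, 3184, 3602, 4019, 4436, 4854, 5271, 5689, 6106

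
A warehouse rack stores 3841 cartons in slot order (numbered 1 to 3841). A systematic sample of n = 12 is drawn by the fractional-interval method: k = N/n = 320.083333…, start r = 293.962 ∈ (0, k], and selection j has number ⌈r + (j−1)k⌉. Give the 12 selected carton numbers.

294, 615, 935, 1255, 1575, 1895, 2215, 2535, 2855, 3175, 3495, 3815

j=1: r + 0k = 293.962 → ⌈·⌉ = 294
j=2: r + 1k = 614.045333… → ⌈·⌉ = 615
j=3: r + 2k = 934.128666… → ⌈·⌉ = 935
j=4: r + 3k = 1254.212 → ⌈·⌉ = 1255
j=5: r + 4k = 1574.295333… → ⌈·⌉ = 1575
j=6: r + 5k = 1894.378666… → ⌈·⌉ = 1895
j=7: r + 6k = 2214.462 → ⌈·⌉ = 2215
j=8: r + 7k = 2534.545333… → ⌈·⌉ = 2535
j=9: r + 8k = 2854.628666… → ⌈·⌉ = 2855
j=10: r + 9k = 3174.712 → ⌈·⌉ = 3175
j=11: r + 10k = 3494.795333… → ⌈·⌉ = 3495
j=12: r + 11k = 3814.878666… → ⌈·⌉ = 3815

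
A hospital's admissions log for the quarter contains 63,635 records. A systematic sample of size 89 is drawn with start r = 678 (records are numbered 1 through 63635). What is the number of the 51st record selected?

k = 63635/89 = 715
51st selection = r + (51−1)·k = 678 + 50×715 = 678 + 35750 = 36428

36428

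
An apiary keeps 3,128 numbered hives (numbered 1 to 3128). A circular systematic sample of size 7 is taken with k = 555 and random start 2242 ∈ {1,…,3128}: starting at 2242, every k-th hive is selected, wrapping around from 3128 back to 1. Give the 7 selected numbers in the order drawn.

Selection 1: 2242
Selection 2: 2242 + 555 = 2797
Selection 3: 2797 + 555 = 3352 → 3352 − 3128 = 224
Selection 4: 224 + 555 = 779
Selection 5: 779 + 555 = 1334
Selection 6: 1334 + 555 = 1889
Selection 7: 1889 + 555 = 2444

2242, 2797, 224, 779, 1334, 1889, 2444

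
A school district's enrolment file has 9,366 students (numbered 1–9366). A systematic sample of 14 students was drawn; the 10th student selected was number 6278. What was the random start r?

k = 9366/14 = 669
r = 6278 − (10−1)×669 = 6278 − 6021 = 257

257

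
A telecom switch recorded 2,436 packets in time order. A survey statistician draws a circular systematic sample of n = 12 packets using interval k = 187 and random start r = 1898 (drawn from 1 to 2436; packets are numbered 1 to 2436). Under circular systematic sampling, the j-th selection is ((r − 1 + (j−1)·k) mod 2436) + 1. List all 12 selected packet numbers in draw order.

Selection 1: 1898
Selection 2: 1898 + 187 = 2085
Selection 3: 2085 + 187 = 2272
Selection 4: 2272 + 187 = 2459 → 2459 − 2436 = 23
Selection 5: 23 + 187 = 210
Selection 6: 210 + 187 = 397
Selection 7: 397 + 187 = 584
Selection 8: 584 + 187 = 771
Selection 9: 771 + 187 = 958
Selection 10: 958 + 187 = 1145
Selection 11: 1145 + 187 = 1332
Selection 12: 1332 + 187 = 1519

1898, 2085, 2272, 23, 210, 397, 584, 771, 958, 1145, 1332, 1519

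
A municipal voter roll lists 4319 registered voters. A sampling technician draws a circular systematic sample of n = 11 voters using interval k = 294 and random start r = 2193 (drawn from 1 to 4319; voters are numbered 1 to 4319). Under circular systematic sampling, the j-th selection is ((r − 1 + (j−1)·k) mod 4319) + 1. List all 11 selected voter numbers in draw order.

Selection 1: 2193
Selection 2: 2193 + 294 = 2487
Selection 3: 2487 + 294 = 2781
Selection 4: 2781 + 294 = 3075
Selection 5: 3075 + 294 = 3369
Selection 6: 3369 + 294 = 3663
Selection 7: 3663 + 294 = 3957
Selection 8: 3957 + 294 = 4251
Selection 9: 4251 + 294 = 4545 → 4545 − 4319 = 226
Selection 10: 226 + 294 = 520
Selection 11: 520 + 294 = 814

2193, 2487, 2781, 3075, 3369, 3663, 3957, 4251, 226, 520, 814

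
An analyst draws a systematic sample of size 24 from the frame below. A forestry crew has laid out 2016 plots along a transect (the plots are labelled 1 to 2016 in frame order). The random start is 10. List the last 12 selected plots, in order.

k = N/n = 2016/24 = 84
13th selection = 10 + 12×84 = 1018
14th: 1018 + 84 = 1102
15th: 1102 + 84 = 1186
16th: 1186 + 84 = 1270
17th: 1270 + 84 = 1354
18th: 1354 + 84 = 1438
19th: 1438 + 84 = 1522
20th: 1522 + 84 = 1606
21st: 1606 + 84 = 1690
22nd: 1690 + 84 = 1774
23rd: 1774 + 84 = 1858
24th: 1858 + 84 = 1942

1018, 1102, 1186, 1270, 1354, 1438, 1522, 1606, 1690, 1774, 1858, 1942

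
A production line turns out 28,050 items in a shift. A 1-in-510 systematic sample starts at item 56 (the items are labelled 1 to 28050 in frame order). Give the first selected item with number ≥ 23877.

24026

k = 510
Steps past start: ⌈(23877 − 56)/510⌉ = ⌈23821/510⌉ = 47
Selected item: 56 + 47×510 = 24026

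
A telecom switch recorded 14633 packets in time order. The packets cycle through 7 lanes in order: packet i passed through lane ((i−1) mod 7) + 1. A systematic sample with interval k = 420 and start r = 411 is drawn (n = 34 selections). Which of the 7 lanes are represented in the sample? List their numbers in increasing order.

Consecutive selections differ by k = 420, so their lane numbers differ by 420 mod 7 = 0.
gcd(420, 7) = 7, so the sample visits 7/7 = 1 distinct residues mod 7.
Start 411 is lane 5; the lanes hit are 5.

5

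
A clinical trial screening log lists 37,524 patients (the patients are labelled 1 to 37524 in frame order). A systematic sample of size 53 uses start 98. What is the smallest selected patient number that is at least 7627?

7886

k = 37524/53 = 708
Steps past start: ⌈(7627 − 98)/708⌉ = ⌈7529/708⌉ = 11
Selected patient: 98 + 11×708 = 7886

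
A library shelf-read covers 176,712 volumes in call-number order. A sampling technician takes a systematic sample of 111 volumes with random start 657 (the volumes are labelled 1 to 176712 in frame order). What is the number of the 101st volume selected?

159857

k = 176712/111 = 1592
101st selection = r + (101−1)·k = 657 + 100×1592 = 657 + 159200 = 159857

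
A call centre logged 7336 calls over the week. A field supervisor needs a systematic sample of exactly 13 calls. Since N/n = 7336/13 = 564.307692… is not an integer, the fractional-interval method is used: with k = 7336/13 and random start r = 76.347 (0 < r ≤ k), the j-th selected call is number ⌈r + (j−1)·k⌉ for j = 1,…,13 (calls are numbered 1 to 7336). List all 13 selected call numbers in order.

j=1: r + 0k = 76.347 → ⌈·⌉ = 77
j=2: r + 1k = 640.654692… → ⌈·⌉ = 641
j=3: r + 2k = 1204.962384… → ⌈·⌉ = 1205
j=4: r + 3k = 1769.270076… → ⌈·⌉ = 1770
j=5: r + 4k = 2333.577769… → ⌈·⌉ = 2334
j=6: r + 5k = 2897.885461… → ⌈·⌉ = 2898
j=7: r + 6k = 3462.193153… → ⌈·⌉ = 3463
j=8: r + 7k = 4026.500846… → ⌈·⌉ = 4027
j=9: r + 8k = 4590.808538… → ⌈·⌉ = 4591
j=10: r + 9k = 5155.116230… → ⌈·⌉ = 5156
j=11: r + 10k = 5719.423923… → ⌈·⌉ = 5720
j=12: r + 11k = 6283.731615… → ⌈·⌉ = 6284
j=13: r + 12k = 6848.039307… → ⌈·⌉ = 6849

77, 641, 1205, 1770, 2334, 2898, 3463, 4027, 4591, 5156, 5720, 6284, 6849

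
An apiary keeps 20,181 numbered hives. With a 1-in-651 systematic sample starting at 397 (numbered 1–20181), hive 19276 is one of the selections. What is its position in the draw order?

k = 651
position = (19276 − 397)/651 + 1 = 18879/651 + 1 = 29 + 1 = 30

30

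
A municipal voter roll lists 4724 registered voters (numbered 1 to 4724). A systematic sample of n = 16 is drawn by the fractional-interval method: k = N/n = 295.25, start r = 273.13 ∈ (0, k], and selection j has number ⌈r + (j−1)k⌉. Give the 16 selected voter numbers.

274, 569, 864, 1159, 1455, 1750, 2045, 2340, 2636, 2931, 3226, 3521, 3817, 4112, 4407, 4702

j=1: r + 0k = 273.13 → ⌈·⌉ = 274
j=2: r + 1k = 568.38 → ⌈·⌉ = 569
j=3: r + 2k = 863.63 → ⌈·⌉ = 864
j=4: r + 3k = 1158.88 → ⌈·⌉ = 1159
j=5: r + 4k = 1454.13 → ⌈·⌉ = 1455
j=6: r + 5k = 1749.38 → ⌈·⌉ = 1750
j=7: r + 6k = 2044.63 → ⌈·⌉ = 2045
j=8: r + 7k = 2339.88 → ⌈·⌉ = 2340
j=9: r + 8k = 2635.13 → ⌈·⌉ = 2636
j=10: r + 9k = 2930.38 → ⌈·⌉ = 2931
j=11: r + 10k = 3225.63 → ⌈·⌉ = 3226
j=12: r + 11k = 3520.88 → ⌈·⌉ = 3521
j=13: r + 12k = 3816.13 → ⌈·⌉ = 3817
j=14: r + 13k = 4111.38 → ⌈·⌉ = 4112
j=15: r + 14k = 4406.63 → ⌈·⌉ = 4407
j=16: r + 15k = 4701.88 → ⌈·⌉ = 4702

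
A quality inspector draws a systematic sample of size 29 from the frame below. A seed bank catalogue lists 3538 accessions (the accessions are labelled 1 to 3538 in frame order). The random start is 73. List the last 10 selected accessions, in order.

2391, 2513, 2635, 2757, 2879, 3001, 3123, 3245, 3367, 3489

k = N/n = 3538/29 = 122
20th selection = 73 + 19×122 = 2391
21st: 2391 + 122 = 2513
22nd: 2513 + 122 = 2635
23rd: 2635 + 122 = 2757
24th: 2757 + 122 = 2879
25th: 2879 + 122 = 3001
26th: 3001 + 122 = 3123
27th: 3123 + 122 = 3245
28th: 3245 + 122 = 3367
29th: 3367 + 122 = 3489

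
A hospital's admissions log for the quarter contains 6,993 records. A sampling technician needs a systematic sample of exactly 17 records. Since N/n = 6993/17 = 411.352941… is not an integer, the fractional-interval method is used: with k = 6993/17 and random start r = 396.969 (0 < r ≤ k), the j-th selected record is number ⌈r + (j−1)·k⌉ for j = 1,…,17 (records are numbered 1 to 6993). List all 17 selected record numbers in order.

j=1: r + 0k = 396.969 → ⌈·⌉ = 397
j=2: r + 1k = 808.321941… → ⌈·⌉ = 809
j=3: r + 2k = 1219.674882… → ⌈·⌉ = 1220
j=4: r + 3k = 1631.027823… → ⌈·⌉ = 1632
j=5: r + 4k = 2042.380764… → ⌈·⌉ = 2043
j=6: r + 5k = 2453.733705… → ⌈·⌉ = 2454
j=7: r + 6k = 2865.086647… → ⌈·⌉ = 2866
j=8: r + 7k = 3276.439588… → ⌈·⌉ = 3277
j=9: r + 8k = 3687.792529… → ⌈·⌉ = 3688
j=10: r + 9k = 4099.145470… → ⌈·⌉ = 4100
j=11: r + 10k = 4510.498411… → ⌈·⌉ = 4511
j=12: r + 11k = 4921.851352… → ⌈·⌉ = 4922
j=13: r + 12k = 5333.204294… → ⌈·⌉ = 5334
j=14: r + 13k = 5744.557235… → ⌈·⌉ = 5745
j=15: r + 14k = 6155.910176… → ⌈·⌉ = 6156
j=16: r + 15k = 6567.263117… → ⌈·⌉ = 6568
j=17: r + 16k = 6978.616058… → ⌈·⌉ = 6979

397, 809, 1220, 1632, 2043, 2454, 2866, 3277, 3688, 4100, 4511, 4922, 5334, 5745, 6156, 6568, 6979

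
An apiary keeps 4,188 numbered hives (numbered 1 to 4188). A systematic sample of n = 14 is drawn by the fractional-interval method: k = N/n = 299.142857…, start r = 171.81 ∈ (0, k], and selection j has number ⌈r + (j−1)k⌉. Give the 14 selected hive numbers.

172, 471, 771, 1070, 1369, 1668, 1967, 2266, 2565, 2865, 3164, 3463, 3762, 4061

j=1: r + 0k = 171.81 → ⌈·⌉ = 172
j=2: r + 1k = 470.952857… → ⌈·⌉ = 471
j=3: r + 2k = 770.095714… → ⌈·⌉ = 771
j=4: r + 3k = 1069.238571… → ⌈·⌉ = 1070
j=5: r + 4k = 1368.381428… → ⌈·⌉ = 1369
j=6: r + 5k = 1667.524285… → ⌈·⌉ = 1668
j=7: r + 6k = 1966.667142… → ⌈·⌉ = 1967
j=8: r + 7k = 2265.81 → ⌈·⌉ = 2266
j=9: r + 8k = 2564.952857… → ⌈·⌉ = 2565
j=10: r + 9k = 2864.095714… → ⌈·⌉ = 2865
j=11: r + 10k = 3163.238571… → ⌈·⌉ = 3164
j=12: r + 11k = 3462.381428… → ⌈·⌉ = 3463
j=13: r + 12k = 3761.524285… → ⌈·⌉ = 3762
j=14: r + 13k = 4060.667142… → ⌈·⌉ = 4061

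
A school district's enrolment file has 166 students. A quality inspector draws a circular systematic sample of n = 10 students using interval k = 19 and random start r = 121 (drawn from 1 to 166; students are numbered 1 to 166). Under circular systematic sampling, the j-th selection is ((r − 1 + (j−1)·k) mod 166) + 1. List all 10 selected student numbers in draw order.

121, 140, 159, 12, 31, 50, 69, 88, 107, 126

Selection 1: 121
Selection 2: 121 + 19 = 140
Selection 3: 140 + 19 = 159
Selection 4: 159 + 19 = 178 → 178 − 166 = 12
Selection 5: 12 + 19 = 31
Selection 6: 31 + 19 = 50
Selection 7: 50 + 19 = 69
Selection 8: 69 + 19 = 88
Selection 9: 88 + 19 = 107
Selection 10: 107 + 19 = 126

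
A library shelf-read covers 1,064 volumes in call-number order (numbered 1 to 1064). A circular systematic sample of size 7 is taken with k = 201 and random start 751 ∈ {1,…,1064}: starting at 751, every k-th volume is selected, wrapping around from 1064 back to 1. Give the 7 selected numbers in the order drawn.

751, 952, 89, 290, 491, 692, 893

Selection 1: 751
Selection 2: 751 + 201 = 952
Selection 3: 952 + 201 = 1153 → 1153 − 1064 = 89
Selection 4: 89 + 201 = 290
Selection 5: 290 + 201 = 491
Selection 6: 491 + 201 = 692
Selection 7: 692 + 201 = 893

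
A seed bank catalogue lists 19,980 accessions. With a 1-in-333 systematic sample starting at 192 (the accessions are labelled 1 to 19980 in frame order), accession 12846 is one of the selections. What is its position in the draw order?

39

k = 333
position = (12846 − 192)/333 + 1 = 12654/333 + 1 = 38 + 1 = 39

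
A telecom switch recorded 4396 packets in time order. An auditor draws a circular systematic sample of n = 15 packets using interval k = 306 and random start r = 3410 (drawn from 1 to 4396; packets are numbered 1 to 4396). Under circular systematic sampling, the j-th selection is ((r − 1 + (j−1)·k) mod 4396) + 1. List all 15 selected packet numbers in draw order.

3410, 3716, 4022, 4328, 238, 544, 850, 1156, 1462, 1768, 2074, 2380, 2686, 2992, 3298

Selection 1: 3410
Selection 2: 3410 + 306 = 3716
Selection 3: 3716 + 306 = 4022
Selection 4: 4022 + 306 = 4328
Selection 5: 4328 + 306 = 4634 → 4634 − 4396 = 238
Selection 6: 238 + 306 = 544
Selection 7: 544 + 306 = 850
Selection 8: 850 + 306 = 1156
Selection 9: 1156 + 306 = 1462
Selection 10: 1462 + 306 = 1768
Selection 11: 1768 + 306 = 2074
Selection 12: 2074 + 306 = 2380
Selection 13: 2380 + 306 = 2686
Selection 14: 2686 + 306 = 2992
Selection 15: 2992 + 306 = 3298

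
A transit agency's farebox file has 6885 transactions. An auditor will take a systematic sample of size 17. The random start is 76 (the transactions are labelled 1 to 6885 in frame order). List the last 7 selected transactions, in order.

k = N/n = 6885/17 = 405
11th selection = 76 + 10×405 = 4126
12th: 4126 + 405 = 4531
13th: 4531 + 405 = 4936
14th: 4936 + 405 = 5341
15th: 5341 + 405 = 5746
16th: 5746 + 405 = 6151
17th: 6151 + 405 = 6556

4126, 4531, 4936, 5341, 5746, 6151, 6556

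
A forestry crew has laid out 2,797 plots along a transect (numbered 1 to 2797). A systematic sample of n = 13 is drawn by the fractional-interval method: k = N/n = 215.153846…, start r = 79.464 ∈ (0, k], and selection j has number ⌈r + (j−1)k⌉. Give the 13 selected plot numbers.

80, 295, 510, 725, 941, 1156, 1371, 1586, 1801, 2016, 2232, 2447, 2662

j=1: r + 0k = 79.464 → ⌈·⌉ = 80
j=2: r + 1k = 294.617846… → ⌈·⌉ = 295
j=3: r + 2k = 509.771692… → ⌈·⌉ = 510
j=4: r + 3k = 724.925538… → ⌈·⌉ = 725
j=5: r + 4k = 940.079384… → ⌈·⌉ = 941
j=6: r + 5k = 1155.233230… → ⌈·⌉ = 1156
j=7: r + 6k = 1370.387076… → ⌈·⌉ = 1371
j=8: r + 7k = 1585.540923… → ⌈·⌉ = 1586
j=9: r + 8k = 1800.694769… → ⌈·⌉ = 1801
j=10: r + 9k = 2015.848615… → ⌈·⌉ = 2016
j=11: r + 10k = 2231.002461… → ⌈·⌉ = 2232
j=12: r + 11k = 2446.156307… → ⌈·⌉ = 2447
j=13: r + 12k = 2661.310153… → ⌈·⌉ = 2662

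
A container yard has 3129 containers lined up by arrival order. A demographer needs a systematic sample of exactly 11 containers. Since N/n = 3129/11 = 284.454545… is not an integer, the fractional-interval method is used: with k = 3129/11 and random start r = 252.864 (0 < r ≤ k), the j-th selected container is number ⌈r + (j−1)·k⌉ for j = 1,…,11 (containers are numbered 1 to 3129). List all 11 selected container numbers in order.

253, 538, 822, 1107, 1391, 1676, 1960, 2245, 2529, 2813, 3098

j=1: r + 0k = 252.864 → ⌈·⌉ = 253
j=2: r + 1k = 537.318545… → ⌈·⌉ = 538
j=3: r + 2k = 821.773090… → ⌈·⌉ = 822
j=4: r + 3k = 1106.227636… → ⌈·⌉ = 1107
j=5: r + 4k = 1390.682181… → ⌈·⌉ = 1391
j=6: r + 5k = 1675.136727… → ⌈·⌉ = 1676
j=7: r + 6k = 1959.591272… → ⌈·⌉ = 1960
j=8: r + 7k = 2244.045818… → ⌈·⌉ = 2245
j=9: r + 8k = 2528.500363… → ⌈·⌉ = 2529
j=10: r + 9k = 2812.954909… → ⌈·⌉ = 2813
j=11: r + 10k = 3097.409454… → ⌈·⌉ = 3098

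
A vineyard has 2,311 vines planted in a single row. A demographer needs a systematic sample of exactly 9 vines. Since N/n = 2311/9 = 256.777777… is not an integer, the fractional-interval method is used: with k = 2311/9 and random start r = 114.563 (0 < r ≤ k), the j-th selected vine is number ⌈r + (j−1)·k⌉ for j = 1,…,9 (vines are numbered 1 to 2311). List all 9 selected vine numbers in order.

115, 372, 629, 885, 1142, 1399, 1656, 1913, 2169

j=1: r + 0k = 114.563 → ⌈·⌉ = 115
j=2: r + 1k = 371.340777… → ⌈·⌉ = 372
j=3: r + 2k = 628.118555… → ⌈·⌉ = 629
j=4: r + 3k = 884.896333… → ⌈·⌉ = 885
j=5: r + 4k = 1141.674111… → ⌈·⌉ = 1142
j=6: r + 5k = 1398.451888… → ⌈·⌉ = 1399
j=7: r + 6k = 1655.229666… → ⌈·⌉ = 1656
j=8: r + 7k = 1912.007444… → ⌈·⌉ = 1913
j=9: r + 8k = 2168.785222… → ⌈·⌉ = 2169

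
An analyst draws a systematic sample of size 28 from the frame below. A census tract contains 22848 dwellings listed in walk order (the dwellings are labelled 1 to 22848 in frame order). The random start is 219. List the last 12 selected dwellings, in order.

13275, 14091, 14907, 15723, 16539, 17355, 18171, 18987, 19803, 20619, 21435, 22251

k = N/n = 22848/28 = 816
17th selection = 219 + 16×816 = 13275
18th: 13275 + 816 = 14091
19th: 14091 + 816 = 14907
20th: 14907 + 816 = 15723
21st: 15723 + 816 = 16539
22nd: 16539 + 816 = 17355
23rd: 17355 + 816 = 18171
24th: 18171 + 816 = 18987
25th: 18987 + 816 = 19803
26th: 19803 + 816 = 20619
27th: 20619 + 816 = 21435
28th: 21435 + 816 = 22251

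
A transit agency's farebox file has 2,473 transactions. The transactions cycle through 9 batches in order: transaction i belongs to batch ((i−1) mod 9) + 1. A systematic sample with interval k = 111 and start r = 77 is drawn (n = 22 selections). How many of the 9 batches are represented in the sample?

3

Consecutive selections differ by k = 111, so their batch numbers differ by 111 mod 9 = 3.
gcd(111, 9) = 3, so the sample visits 9/3 = 3 distinct residues mod 9.
Start 77 is batch 5; the batches hit are 2, 5, 8.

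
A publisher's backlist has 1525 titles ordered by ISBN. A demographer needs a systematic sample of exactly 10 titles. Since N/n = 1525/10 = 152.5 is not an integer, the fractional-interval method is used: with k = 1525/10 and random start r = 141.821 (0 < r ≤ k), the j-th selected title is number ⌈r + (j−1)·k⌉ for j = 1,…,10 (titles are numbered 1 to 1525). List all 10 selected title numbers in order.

142, 295, 447, 600, 752, 905, 1057, 1210, 1362, 1515

j=1: r + 0k = 141.821 → ⌈·⌉ = 142
j=2: r + 1k = 294.321 → ⌈·⌉ = 295
j=3: r + 2k = 446.821 → ⌈·⌉ = 447
j=4: r + 3k = 599.321 → ⌈·⌉ = 600
j=5: r + 4k = 751.821 → ⌈·⌉ = 752
j=6: r + 5k = 904.321 → ⌈·⌉ = 905
j=7: r + 6k = 1056.821 → ⌈·⌉ = 1057
j=8: r + 7k = 1209.321 → ⌈·⌉ = 1210
j=9: r + 8k = 1361.821 → ⌈·⌉ = 1362
j=10: r + 9k = 1514.321 → ⌈·⌉ = 1515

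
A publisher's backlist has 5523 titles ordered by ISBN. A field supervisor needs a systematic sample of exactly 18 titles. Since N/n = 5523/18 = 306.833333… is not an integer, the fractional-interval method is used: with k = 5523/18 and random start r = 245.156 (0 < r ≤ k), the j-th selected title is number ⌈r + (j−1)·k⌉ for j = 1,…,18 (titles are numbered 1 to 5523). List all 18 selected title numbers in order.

j=1: r + 0k = 245.156 → ⌈·⌉ = 246
j=2: r + 1k = 551.989333… → ⌈·⌉ = 552
j=3: r + 2k = 858.822666… → ⌈·⌉ = 859
j=4: r + 3k = 1165.656 → ⌈·⌉ = 1166
j=5: r + 4k = 1472.489333… → ⌈·⌉ = 1473
j=6: r + 5k = 1779.322666… → ⌈·⌉ = 1780
j=7: r + 6k = 2086.156 → ⌈·⌉ = 2087
j=8: r + 7k = 2392.989333… → ⌈·⌉ = 2393
j=9: r + 8k = 2699.822666… → ⌈·⌉ = 2700
j=10: r + 9k = 3006.656 → ⌈·⌉ = 3007
j=11: r + 10k = 3313.489333… → ⌈·⌉ = 3314
j=12: r + 11k = 3620.322666… → ⌈·⌉ = 3621
j=13: r + 12k = 3927.156 → ⌈·⌉ = 3928
j=14: r + 13k = 4233.989333… → ⌈·⌉ = 4234
j=15: r + 14k = 4540.822666… → ⌈·⌉ = 4541
j=16: r + 15k = 4847.656 → ⌈·⌉ = 4848
j=17: r + 16k = 5154.489333… → ⌈·⌉ = 5155
j=18: r + 17k = 5461.322666… → ⌈·⌉ = 5462

246, 552, 859, 1166, 1473, 1780, 2087, 2393, 2700, 3007, 3314, 3621, 3928, 4234, 4541, 4848, 5155, 5462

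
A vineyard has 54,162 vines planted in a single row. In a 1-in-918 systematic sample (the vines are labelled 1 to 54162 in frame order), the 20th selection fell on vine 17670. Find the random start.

k = 918
r = 17670 − (20−1)×918 = 17670 − 17442 = 228

228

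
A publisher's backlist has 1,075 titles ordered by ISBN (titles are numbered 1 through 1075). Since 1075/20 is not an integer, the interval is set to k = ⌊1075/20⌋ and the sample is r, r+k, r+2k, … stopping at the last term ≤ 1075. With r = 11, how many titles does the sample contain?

21

k = ⌊1075/20⌋ = 53
Achieved size = ⌊(1075 − 11)/53⌋ + 1 = ⌊1064/53⌋ + 1 = 20 + 1 = 21
(last selection: 11 + 20×53 = 1071 ≤ 1075; next would be 1124 > 1075)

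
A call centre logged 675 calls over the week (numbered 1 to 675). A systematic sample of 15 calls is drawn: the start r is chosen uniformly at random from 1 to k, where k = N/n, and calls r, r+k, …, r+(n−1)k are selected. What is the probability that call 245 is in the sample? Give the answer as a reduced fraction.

1/45

k = 675/15 = 45.
Call 245 is selected iff r ≡ 245 (mod 45); exactly one such r in {1,…,45}.
Inclusion probability = 1/45.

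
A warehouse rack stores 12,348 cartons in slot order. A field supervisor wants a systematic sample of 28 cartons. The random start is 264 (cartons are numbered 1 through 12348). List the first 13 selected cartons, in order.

264, 705, 1146, 1587, 2028, 2469, 2910, 3351, 3792, 4233, 4674, 5115, 5556

k = N/n = 12348/28 = 441
carton 1: 264
carton 2: 264 + 441 = 705
carton 3: 705 + 441 = 1146
carton 4: 1146 + 441 = 1587
carton 5: 1587 + 441 = 2028
carton 6: 2028 + 441 = 2469
carton 7: 2469 + 441 = 2910
carton 8: 2910 + 441 = 3351
carton 9: 3351 + 441 = 3792
carton 10: 3792 + 441 = 4233
carton 11: 4233 + 441 = 4674
carton 12: 4674 + 441 = 5115
carton 13: 5115 + 441 = 5556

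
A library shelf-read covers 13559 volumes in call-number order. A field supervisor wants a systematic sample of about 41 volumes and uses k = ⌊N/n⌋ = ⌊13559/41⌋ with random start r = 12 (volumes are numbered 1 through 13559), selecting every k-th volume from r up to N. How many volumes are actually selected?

k = ⌊13559/41⌋ = 330
Achieved size = ⌊(13559 − 12)/330⌋ + 1 = ⌊13547/330⌋ + 1 = 41 + 1 = 42
(last selection: 12 + 41×330 = 13542 ≤ 13559; next would be 13872 > 13559)

42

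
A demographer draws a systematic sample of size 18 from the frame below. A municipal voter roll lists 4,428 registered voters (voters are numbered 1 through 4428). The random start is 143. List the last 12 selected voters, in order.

1619, 1865, 2111, 2357, 2603, 2849, 3095, 3341, 3587, 3833, 4079, 4325

k = N/n = 4428/18 = 246
7th selection = 143 + 6×246 = 1619
8th: 1619 + 246 = 1865
9th: 1865 + 246 = 2111
10th: 2111 + 246 = 2357
11th: 2357 + 246 = 2603
12th: 2603 + 246 = 2849
13th: 2849 + 246 = 3095
14th: 3095 + 246 = 3341
15th: 3341 + 246 = 3587
16th: 3587 + 246 = 3833
17th: 3833 + 246 = 4079
18th: 4079 + 246 = 4325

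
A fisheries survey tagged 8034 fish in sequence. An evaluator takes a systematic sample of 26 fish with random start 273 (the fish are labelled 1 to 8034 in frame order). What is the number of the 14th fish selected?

4290

k = 8034/26 = 309
14th selection = r + (14−1)·k = 273 + 13×309 = 273 + 4017 = 4290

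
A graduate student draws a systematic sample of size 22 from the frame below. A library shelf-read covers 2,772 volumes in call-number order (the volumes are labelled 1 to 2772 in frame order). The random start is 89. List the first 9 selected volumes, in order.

k = N/n = 2772/22 = 126
volume 1: 89
volume 2: 89 + 126 = 215
volume 3: 215 + 126 = 341
volume 4: 341 + 126 = 467
volume 5: 467 + 126 = 593
volume 6: 593 + 126 = 719
volume 7: 719 + 126 = 845
volume 8: 845 + 126 = 971
volume 9: 971 + 126 = 1097

89, 215, 341, 467, 593, 719, 845, 971, 1097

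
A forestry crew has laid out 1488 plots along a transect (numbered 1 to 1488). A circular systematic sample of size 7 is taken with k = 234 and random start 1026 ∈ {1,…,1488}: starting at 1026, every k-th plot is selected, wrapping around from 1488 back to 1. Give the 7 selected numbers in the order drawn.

1026, 1260, 6, 240, 474, 708, 942

Selection 1: 1026
Selection 2: 1026 + 234 = 1260
Selection 3: 1260 + 234 = 1494 → 1494 − 1488 = 6
Selection 4: 6 + 234 = 240
Selection 5: 240 + 234 = 474
Selection 6: 474 + 234 = 708
Selection 7: 708 + 234 = 942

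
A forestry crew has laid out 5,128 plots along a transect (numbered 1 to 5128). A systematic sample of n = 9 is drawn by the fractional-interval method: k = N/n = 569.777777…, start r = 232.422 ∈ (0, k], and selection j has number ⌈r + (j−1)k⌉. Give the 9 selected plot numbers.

j=1: r + 0k = 232.422 → ⌈·⌉ = 233
j=2: r + 1k = 802.199777… → ⌈·⌉ = 803
j=3: r + 2k = 1371.977555… → ⌈·⌉ = 1372
j=4: r + 3k = 1941.755333… → ⌈·⌉ = 1942
j=5: r + 4k = 2511.533111… → ⌈·⌉ = 2512
j=6: r + 5k = 3081.310888… → ⌈·⌉ = 3082
j=7: r + 6k = 3651.088666… → ⌈·⌉ = 3652
j=8: r + 7k = 4220.866444… → ⌈·⌉ = 4221
j=9: r + 8k = 4790.644222… → ⌈·⌉ = 4791

233, 803, 1372, 1942, 2512, 3082, 3652, 4221, 4791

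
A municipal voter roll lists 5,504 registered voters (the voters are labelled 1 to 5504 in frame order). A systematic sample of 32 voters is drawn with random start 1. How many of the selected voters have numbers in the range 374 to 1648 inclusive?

7

k = 5504/32 = 172
First selection ≥ 374: 1 + ⌈(374−1)/172⌉·172 = 1 + 3×172 = 517
Last selection ≤ 1648: 1 + ⌊(1648−1)/172⌋·172 = 1 + 9×172 = 1549
Count = 9 − 3 + 1 = 7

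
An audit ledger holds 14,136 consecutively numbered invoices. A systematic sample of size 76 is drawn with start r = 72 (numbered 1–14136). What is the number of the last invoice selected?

14022

k = 14136/76 = 186
76th selection = r + (76−1)·k = 72 + 75×186 = 72 + 13950 = 14022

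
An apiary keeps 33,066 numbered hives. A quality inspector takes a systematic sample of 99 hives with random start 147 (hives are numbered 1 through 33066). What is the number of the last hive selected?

k = 33066/99 = 334
99th selection = r + (99−1)·k = 147 + 98×334 = 147 + 32732 = 32879

32879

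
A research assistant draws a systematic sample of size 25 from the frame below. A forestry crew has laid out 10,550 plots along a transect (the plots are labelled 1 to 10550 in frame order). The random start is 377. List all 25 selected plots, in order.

k = N/n = 10550/25 = 422
plot 1: 377
plot 2: 377 + 422 = 799
plot 3: 799 + 422 = 1221
plot 4: 1221 + 422 = 1643
plot 5: 1643 + 422 = 2065
plot 6: 2065 + 422 = 2487
plot 7: 2487 + 422 = 2909
plot 8: 2909 + 422 = 3331
plot 9: 3331 + 422 = 3753
plot 10: 3753 + 422 = 4175
plot 11: 4175 + 422 = 4597
plot 12: 4597 + 422 = 5019
plot 13: 5019 + 422 = 5441
plot 14: 5441 + 422 = 5863
plot 15: 5863 + 422 = 6285
plot 16: 6285 + 422 = 6707
plot 17: 6707 + 422 = 7129
plot 18: 7129 + 422 = 7551
plot 19: 7551 + 422 = 7973
plot 20: 7973 + 422 = 8395
plot 21: 8395 + 422 = 8817
plot 22: 8817 + 422 = 9239
plot 23: 9239 + 422 = 9661
plot 24: 9661 + 422 = 10083
plot 25: 10083 + 422 = 10505

377, 799, 1221, 1643, 2065, 2487, 2909, 3331, 3753, 4175, 4597, 5019, 5441, 5863, 6285, 6707, 7129, 7551, 7973, 8395, 8817, 9239, 9661, 10083, 10505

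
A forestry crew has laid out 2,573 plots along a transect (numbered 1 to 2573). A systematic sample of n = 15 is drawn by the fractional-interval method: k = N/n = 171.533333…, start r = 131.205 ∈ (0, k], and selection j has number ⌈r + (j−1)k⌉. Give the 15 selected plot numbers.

j=1: r + 0k = 131.205 → ⌈·⌉ = 132
j=2: r + 1k = 302.738333… → ⌈·⌉ = 303
j=3: r + 2k = 474.271666… → ⌈·⌉ = 475
j=4: r + 3k = 645.805 → ⌈·⌉ = 646
j=5: r + 4k = 817.338333… → ⌈·⌉ = 818
j=6: r + 5k = 988.871666… → ⌈·⌉ = 989
j=7: r + 6k = 1160.405 → ⌈·⌉ = 1161
j=8: r + 7k = 1331.938333… → ⌈·⌉ = 1332
j=9: r + 8k = 1503.471666… → ⌈·⌉ = 1504
j=10: r + 9k = 1675.005 → ⌈·⌉ = 1676
j=11: r + 10k = 1846.538333… → ⌈·⌉ = 1847
j=12: r + 11k = 2018.071666… → ⌈·⌉ = 2019
j=13: r + 12k = 2189.605 → ⌈·⌉ = 2190
j=14: r + 13k = 2361.138333… → ⌈·⌉ = 2362
j=15: r + 14k = 2532.671666… → ⌈·⌉ = 2533

132, 303, 475, 646, 818, 989, 1161, 1332, 1504, 1676, 1847, 2019, 2190, 2362, 2533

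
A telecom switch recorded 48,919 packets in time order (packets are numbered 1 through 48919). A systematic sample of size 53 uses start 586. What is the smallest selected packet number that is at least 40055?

k = 48919/53 = 923
Steps past start: ⌈(40055 − 586)/923⌉ = ⌈39469/923⌉ = 43
Selected packet: 586 + 43×923 = 40275

40275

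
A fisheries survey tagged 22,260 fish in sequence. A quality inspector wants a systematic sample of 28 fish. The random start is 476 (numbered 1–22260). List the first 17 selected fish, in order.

476, 1271, 2066, 2861, 3656, 4451, 5246, 6041, 6836, 7631, 8426, 9221, 10016, 10811, 11606, 12401, 13196

k = N/n = 22260/28 = 795
fish 1: 476
fish 2: 476 + 795 = 1271
fish 3: 1271 + 795 = 2066
fish 4: 2066 + 795 = 2861
fish 5: 2861 + 795 = 3656
fish 6: 3656 + 795 = 4451
fish 7: 4451 + 795 = 5246
fish 8: 5246 + 795 = 6041
fish 9: 6041 + 795 = 6836
fish 10: 6836 + 795 = 7631
fish 11: 7631 + 795 = 8426
fish 12: 8426 + 795 = 9221
fish 13: 9221 + 795 = 10016
fish 14: 10016 + 795 = 10811
fish 15: 10811 + 795 = 11606
fish 16: 11606 + 795 = 12401
fish 17: 12401 + 795 = 13196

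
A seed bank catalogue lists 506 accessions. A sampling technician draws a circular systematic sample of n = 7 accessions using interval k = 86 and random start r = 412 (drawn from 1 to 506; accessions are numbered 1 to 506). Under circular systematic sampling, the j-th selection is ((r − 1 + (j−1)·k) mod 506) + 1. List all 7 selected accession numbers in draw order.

Selection 1: 412
Selection 2: 412 + 86 = 498
Selection 3: 498 + 86 = 584 → 584 − 506 = 78
Selection 4: 78 + 86 = 164
Selection 5: 164 + 86 = 250
Selection 6: 250 + 86 = 336
Selection 7: 336 + 86 = 422

412, 498, 78, 164, 250, 336, 422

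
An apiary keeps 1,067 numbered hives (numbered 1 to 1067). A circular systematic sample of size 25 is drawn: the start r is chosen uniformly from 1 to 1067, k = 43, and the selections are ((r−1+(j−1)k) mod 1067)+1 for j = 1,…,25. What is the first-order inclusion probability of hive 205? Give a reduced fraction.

25/1067

For each position j, as r ranges over 1…1067 the j-th selection hits every hive exactly once, so hive 205 is selected for exactly 25 of the 1067 starts.
Inclusion probability = 25/1067.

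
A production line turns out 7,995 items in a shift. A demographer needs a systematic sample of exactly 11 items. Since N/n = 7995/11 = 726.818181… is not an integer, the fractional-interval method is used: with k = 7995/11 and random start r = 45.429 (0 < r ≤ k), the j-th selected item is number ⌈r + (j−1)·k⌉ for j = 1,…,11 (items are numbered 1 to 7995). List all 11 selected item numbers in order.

j=1: r + 0k = 45.429 → ⌈·⌉ = 46
j=2: r + 1k = 772.247181… → ⌈·⌉ = 773
j=3: r + 2k = 1499.065363… → ⌈·⌉ = 1500
j=4: r + 3k = 2225.883545… → ⌈·⌉ = 2226
j=5: r + 4k = 2952.701727… → ⌈·⌉ = 2953
j=6: r + 5k = 3679.519909… → ⌈·⌉ = 3680
j=7: r + 6k = 4406.338090… → ⌈·⌉ = 4407
j=8: r + 7k = 5133.156272… → ⌈·⌉ = 5134
j=9: r + 8k = 5859.974454… → ⌈·⌉ = 5860
j=10: r + 9k = 6586.792636… → ⌈·⌉ = 6587
j=11: r + 10k = 7313.610818… → ⌈·⌉ = 7314

46, 773, 1500, 2226, 2953, 3680, 4407, 5134, 5860, 6587, 7314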